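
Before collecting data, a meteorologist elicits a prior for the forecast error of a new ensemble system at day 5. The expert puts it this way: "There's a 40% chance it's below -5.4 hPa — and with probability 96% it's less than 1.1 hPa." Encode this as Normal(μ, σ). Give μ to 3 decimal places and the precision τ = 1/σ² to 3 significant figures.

The p-quantile of Normal(μ,σ) is μ + z_p·σ, with z_{0.4} = -0.2533 and z_{0.96} = 1.751.
Eliminate σ: μ = (z₂·x₁ − z₁·x₂)/(z₂ − z₁) = (1.751·-5.4 − (-0.2533)·1.1)/2.004 = -4.578.
Then σ = (x₂ − x₁)/(z₂ − z₁) = (1.1 − -5.4)/2.004 = 3.243.
Precision τ = 1/σ² = 1/3.243² = 0.0951.

μ = -4.578, τ = 0.0951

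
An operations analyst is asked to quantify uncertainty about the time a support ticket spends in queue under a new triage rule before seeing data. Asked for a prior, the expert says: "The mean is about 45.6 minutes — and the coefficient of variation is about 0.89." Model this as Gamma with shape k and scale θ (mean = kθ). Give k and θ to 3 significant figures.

k ≈ 1.26, θ ≈ 36.1

For Gamma(k, scale θ): mean = kθ, variance = kθ², so CV = 1/√k.
CV = 0.89, hence k = 1/CV² = 1.26.
Then θ = mean/k = 45.6/1.26 = 36.1.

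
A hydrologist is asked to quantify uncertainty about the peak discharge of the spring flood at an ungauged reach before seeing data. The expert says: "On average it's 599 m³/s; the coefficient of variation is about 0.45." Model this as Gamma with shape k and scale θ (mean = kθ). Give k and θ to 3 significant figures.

k ≈ 4.94, θ ≈ 121

For Gamma(k, scale θ): mean = kθ, variance = kθ², so CV = 1/√k.
CV = 0.45, hence k = 1/CV² = 4.94.
Then θ = mean/k = 599/4.94 = 121.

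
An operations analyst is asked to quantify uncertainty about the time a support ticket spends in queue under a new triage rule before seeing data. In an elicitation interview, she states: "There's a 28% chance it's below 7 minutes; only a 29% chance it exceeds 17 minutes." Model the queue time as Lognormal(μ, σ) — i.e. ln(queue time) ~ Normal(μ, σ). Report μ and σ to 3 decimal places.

If T ~ Lognormal(μ,σ) then ln T ~ Normal(μ,σ), so the p-quantile of ln T is μ + z_p·σ.
ln(7) = 1.946 and ln(17) = 2.833; z_{0.28} = -0.5828, z_{0.71} = 0.5534.
σ = (2.833 − 1.946)/(0.5534 − (-0.5828)) = 0.781.
μ = 1.946 − (-0.5828)·0.781 = 2.401.

μ ≈ 2.401, σ ≈ 0.781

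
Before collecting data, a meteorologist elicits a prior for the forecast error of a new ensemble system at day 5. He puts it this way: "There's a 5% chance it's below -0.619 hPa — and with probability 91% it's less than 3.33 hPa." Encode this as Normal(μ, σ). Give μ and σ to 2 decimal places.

The p-quantile of Normal(μ,σ) is μ + z_p·σ, with z_{0.05} = -1.645 and z_{0.91} = 1.341.
Eliminate σ: μ = (z₂·x₁ − z₁·x₂)/(z₂ − z₁) = (1.341·-0.619 − (-1.645)·3.33)/2.986 = 1.56.
Then σ = (x₂ − x₁)/(z₂ − z₁) = (3.33 − -0.619)/2.986 = 1.32.

μ = 1.56, σ = 1.32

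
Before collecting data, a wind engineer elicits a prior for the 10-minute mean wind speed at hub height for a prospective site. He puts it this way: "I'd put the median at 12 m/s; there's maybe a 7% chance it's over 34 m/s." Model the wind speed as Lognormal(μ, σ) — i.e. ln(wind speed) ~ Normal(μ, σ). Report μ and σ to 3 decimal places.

μ ≈ 2.485, σ ≈ 0.706

If T ~ Lognormal(μ,σ) then ln T ~ Normal(μ,σ), so the p-quantile of ln T is μ + z_p·σ.
ln(12) = 2.485 and ln(34) = 3.526; z_{0.5} = 0, z_{0.93} = 1.476.
σ = (3.526 − 2.485)/(1.476 − (0)) = 0.706.
μ = 2.485 − (0)·0.706 = 2.485.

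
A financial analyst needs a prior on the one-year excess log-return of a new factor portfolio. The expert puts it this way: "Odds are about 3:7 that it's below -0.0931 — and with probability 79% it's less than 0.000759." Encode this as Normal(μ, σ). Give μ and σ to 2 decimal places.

μ = -0.06, σ = 0.07

The p-quantile of Normal(μ,σ) is μ + z_p·σ, with z_{0.3} = -0.5244 and z_{0.79} = 0.8064.
Eliminate σ: μ = (z₂·x₁ − z₁·x₂)/(z₂ − z₁) = (0.8064·-0.0931 − (-0.5244)·0.000759)/1.331 = -0.06.
Then σ = (x₂ − x₁)/(z₂ − z₁) = (0.000759 − -0.0931)/1.331 = 0.07.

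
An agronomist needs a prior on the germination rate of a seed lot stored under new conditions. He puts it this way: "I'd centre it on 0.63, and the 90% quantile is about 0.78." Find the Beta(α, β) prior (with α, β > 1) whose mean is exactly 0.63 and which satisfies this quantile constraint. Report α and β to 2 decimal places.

With mean 0.63 fixed, write α = 0.63s, β = 0.37s where s = α+β.
Need P(θ < 0.78) = 0.9 under Beta(0.63s, 0.37s). Normal approximation: (q−m)/√(m(1−m)/s) ≈ z_{0.9} = 1.28, so s ≈ 0.63·0.37·(1.28)²/(0.78−0.63)² = 17.0.
At s = 17.0: P(θ<0.78) ≈ 0.910. Adjusting to match 0.9 gives s ≈ 15.73.
So α = 0.63·15.73 ≈ 9.91, β = 0.37·15.73 ≈ 5.82.

α ≈ 9.91, β ≈ 5.82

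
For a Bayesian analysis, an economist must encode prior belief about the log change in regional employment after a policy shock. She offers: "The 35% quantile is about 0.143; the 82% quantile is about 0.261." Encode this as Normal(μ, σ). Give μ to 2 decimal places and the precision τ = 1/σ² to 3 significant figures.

For Normal(μ,σ), the p-quantile is μ + z_p·σ. Here z_{0.35} = -0.3853, z_{0.82} = 0.9154.
So 0.143 = μ − 0.3853σ and 0.261 = μ + 0.9154σ.
Subtracting: σ = (0.261 − 0.143)/(0.9154 − (-0.3853)) = 0.09.
Then μ = 0.143 − (-0.3853)·0.09 = 0.18.
Precision τ = 1/σ² = 1/0.09072² = 122.

μ = 0.18, τ = 122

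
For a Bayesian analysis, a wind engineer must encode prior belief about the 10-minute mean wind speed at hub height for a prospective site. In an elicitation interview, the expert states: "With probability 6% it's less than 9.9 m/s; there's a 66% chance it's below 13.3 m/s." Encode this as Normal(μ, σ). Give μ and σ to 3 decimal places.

μ = 12.587, σ = 1.728

The p-quantile of Normal(μ,σ) is μ + z_p·σ, with z_{0.06} = -1.555 and z_{0.66} = 0.4125.
Eliminate σ: μ = (z₂·x₁ − z₁·x₂)/(z₂ − z₁) = (0.4125·9.9 − (-1.555)·13.3)/1.967 = 12.587.
Then σ = (x₂ − x₁)/(z₂ − z₁) = (13.3 − 9.9)/1.967 = 1.728.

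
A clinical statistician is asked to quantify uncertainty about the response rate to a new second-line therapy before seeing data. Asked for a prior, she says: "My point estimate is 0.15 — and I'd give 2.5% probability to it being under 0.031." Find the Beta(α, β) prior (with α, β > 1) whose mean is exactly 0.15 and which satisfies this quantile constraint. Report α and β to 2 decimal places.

With mean 0.15 fixed, write α = 0.15s, β = 0.85s where s = α+β.
Need P(θ < 0.031) = 0.025 under Beta(0.15s, 0.85s). Normal approximation: (q−m)/√(m(1−m)/s) ≈ z_{0.025} = -1.96, so s ≈ 0.15·0.85·(-1.96)²/(0.031−0.15)² = 34.6.
At s = 34.6: P(θ<0.031) ≈ 0.003. Adjusting to match 0.025 gives s ≈ 18.45.
So α = 0.15·18.45 ≈ 2.77, β = 0.85·18.45 ≈ 15.68.

α ≈ 2.77, β ≈ 15.68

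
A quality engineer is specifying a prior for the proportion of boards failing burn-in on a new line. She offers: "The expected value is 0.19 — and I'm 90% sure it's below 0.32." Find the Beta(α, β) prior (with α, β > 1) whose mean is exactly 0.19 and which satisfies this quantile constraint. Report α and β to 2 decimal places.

α ≈ 3.06, β ≈ 13.04

With mean 0.19 fixed, write α = 0.19s, β = 0.81s where s = α+β.
Need P(θ < 0.32) = 0.9 under Beta(0.19s, 0.81s). Normal approximation: (q−m)/√(m(1−m)/s) ≈ z_{0.9} = 1.28, so s ≈ 0.19·0.81·(1.28)²/(0.32−0.19)² = 15.0.
At s = 15.0: P(θ<0.32) ≈ 0.893. Adjusting to match 0.9 gives s ≈ 16.10.
So α = 0.19·16.10 ≈ 3.06, β = 0.81·16.10 ≈ 13.04.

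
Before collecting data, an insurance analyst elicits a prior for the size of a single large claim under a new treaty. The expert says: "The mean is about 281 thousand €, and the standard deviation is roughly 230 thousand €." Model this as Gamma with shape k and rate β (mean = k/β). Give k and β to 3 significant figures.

For Gamma(k, rate β): mean = k/β, variance = k/β², so CV = 1/√k.
CV = SD/mean = 230/281 = 0.8185, hence k = 1/CV² = 1.49.
Then β = k/mean = 1.49/281 = 0.00531.

k ≈ 1.49, β ≈ 0.00531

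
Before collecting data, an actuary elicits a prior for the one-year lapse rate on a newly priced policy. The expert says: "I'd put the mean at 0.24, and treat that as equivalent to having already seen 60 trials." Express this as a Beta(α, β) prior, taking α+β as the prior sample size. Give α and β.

α = 14.4, β = 45.6

Under the effective-sample-size interpretation, Beta(α, β) has prior mean α/(α+β) and prior sample size α+β.
So α+β = 60 and α/(α+β) = 0.24, giving α = 0.24·60 = 14.4 and β = 60 − 14.4 = 45.6.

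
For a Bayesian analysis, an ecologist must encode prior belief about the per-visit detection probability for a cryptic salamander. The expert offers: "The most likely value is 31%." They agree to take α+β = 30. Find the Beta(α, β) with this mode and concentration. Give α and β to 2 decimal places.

For α,β > 1 the Beta mode is (α−1)/(α+β−2). With α+β = 30, the mode is (α−1)/28.
Set (α−1)/28 = 0.31 → α = 1 + 0.31·28 = 9.68.
β = 30 − α = 20.32.

α = 9.68, β = 20.32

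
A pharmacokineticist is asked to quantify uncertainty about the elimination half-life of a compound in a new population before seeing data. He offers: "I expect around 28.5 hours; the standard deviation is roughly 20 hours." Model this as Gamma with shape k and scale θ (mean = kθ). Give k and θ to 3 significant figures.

For Gamma(k, scale θ): mean = kθ, variance = kθ², so CV = 1/√k.
CV = SD/mean = 20/28.5 = 0.7018, hence k = 1/CV² = 2.03.
Then θ = mean/k = 28.5/2.03 = 14.

k ≈ 2.03, θ ≈ 14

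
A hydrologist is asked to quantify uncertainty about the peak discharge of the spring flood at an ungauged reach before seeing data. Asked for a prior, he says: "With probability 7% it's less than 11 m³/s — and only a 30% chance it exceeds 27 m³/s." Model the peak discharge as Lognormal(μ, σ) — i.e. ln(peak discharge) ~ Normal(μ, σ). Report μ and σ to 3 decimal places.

μ ≈ 3.060, σ ≈ 0.449

If T ~ Lognormal(μ,σ) then ln T ~ Normal(μ,σ), so the p-quantile of ln T is μ + z_p·σ.
ln(11) = 2.398 and ln(27) = 3.296; z_{0.07} = -1.476, z_{0.7} = 0.5244.
σ = (3.296 − 2.398)/(0.5244 − (-1.476)) = 0.449.
μ = 2.398 − (-1.476)·0.449 = 3.060.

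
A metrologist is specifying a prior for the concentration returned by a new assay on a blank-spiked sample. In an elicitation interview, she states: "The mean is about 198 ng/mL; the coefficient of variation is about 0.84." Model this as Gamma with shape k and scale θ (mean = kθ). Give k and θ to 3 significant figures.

For Gamma(k, scale θ): mean = kθ, variance = kθ², so CV = 1/√k.
CV = 0.84, hence k = 1/CV² = 1.42.
Then θ = mean/k = 198/1.42 = 140.

k ≈ 1.42, θ ≈ 140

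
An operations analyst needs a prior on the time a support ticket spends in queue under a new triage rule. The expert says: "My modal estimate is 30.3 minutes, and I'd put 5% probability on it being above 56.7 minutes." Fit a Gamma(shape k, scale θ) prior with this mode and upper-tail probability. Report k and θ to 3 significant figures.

Gamma(k,θ) with k>1 has mode (k−1)θ, so θ = 30.3/(k−1).
Need P(X < 56.7) = 0.95 with θ tied to k this way. Start at k = 2, θ = 30.3: P(X<56.7) ≈ 0.558.
Too low — raise k to concentrate. Iterating converges to k ≈ 8.09.
Then θ = 30.3/(8.09−1) ≈ 4.28.

k ≈ 8.09, θ ≈ 4.28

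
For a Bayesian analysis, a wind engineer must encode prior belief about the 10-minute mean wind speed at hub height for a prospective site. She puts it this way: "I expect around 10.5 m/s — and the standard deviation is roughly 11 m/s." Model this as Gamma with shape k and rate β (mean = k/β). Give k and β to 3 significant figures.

For Gamma(k, rate β): mean = k/β, variance = k/β², so CV = 1/√k.
CV = SD/mean = 11/10.5 = 1.048, hence k = 1/CV² = 0.911.
Then β = k/mean = 0.911/10.5 = 0.0868.

k ≈ 0.911, β ≈ 0.0868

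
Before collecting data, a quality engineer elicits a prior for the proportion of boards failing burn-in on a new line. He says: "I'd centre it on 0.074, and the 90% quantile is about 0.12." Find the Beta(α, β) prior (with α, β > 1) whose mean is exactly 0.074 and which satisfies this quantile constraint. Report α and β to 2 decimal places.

α ≈ 4.28, β ≈ 53.56

With mean 0.074 fixed, write α = 0.074s, β = 0.926s where s = α+β.
Need P(θ < 0.12) = 0.9 under Beta(0.074s, 0.926s). Normal approximation: (q−m)/√(m(1−m)/s) ≈ z_{0.9} = 1.28, so s ≈ 0.074·0.926·(1.28)²/(0.12−0.074)² = 53.2.
At s = 53.2: P(θ<0.12) ≈ 0.893. Adjusting to match 0.9 gives s ≈ 57.84.
So α = 0.074·57.84 ≈ 4.28, β = 0.926·57.84 ≈ 53.56.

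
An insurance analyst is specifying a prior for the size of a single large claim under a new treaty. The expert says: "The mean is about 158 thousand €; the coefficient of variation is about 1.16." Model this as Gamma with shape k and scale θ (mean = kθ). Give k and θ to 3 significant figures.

For Gamma(k, scale θ): mean = kθ, variance = kθ², so CV = 1/√k.
CV = 1.16, hence k = 1/CV² = 0.743.
Then θ = mean/k = 158/0.743 = 213.

k ≈ 0.743, θ ≈ 213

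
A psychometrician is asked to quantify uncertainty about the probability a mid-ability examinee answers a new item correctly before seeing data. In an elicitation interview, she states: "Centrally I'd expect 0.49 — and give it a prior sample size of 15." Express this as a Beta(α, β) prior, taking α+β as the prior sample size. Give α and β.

α = 7.35, β = 7.65

Under the effective-sample-size interpretation, Beta(α, β) has prior mean α/(α+β) and prior sample size α+β.
So α+β = 15 and α/(α+β) = 0.49, giving α = 0.49·15 = 7.35 and β = 15 − 7.35 = 7.65.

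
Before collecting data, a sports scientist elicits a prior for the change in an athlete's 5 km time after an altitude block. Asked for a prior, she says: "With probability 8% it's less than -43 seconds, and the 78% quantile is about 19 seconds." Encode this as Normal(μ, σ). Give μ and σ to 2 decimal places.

μ = -2.99, σ = 28.48

The p-quantile of Normal(μ,σ) is μ + z_p·σ, with z_{0.08} = -1.405 and z_{0.78} = 0.7722.
Eliminate σ: μ = (z₂·x₁ − z₁·x₂)/(z₂ − z₁) = (0.7722·-43 − (-1.405)·19)/2.177 = -2.99.
Then σ = (x₂ − x₁)/(z₂ − z₁) = (19 − -43)/2.177 = 28.48.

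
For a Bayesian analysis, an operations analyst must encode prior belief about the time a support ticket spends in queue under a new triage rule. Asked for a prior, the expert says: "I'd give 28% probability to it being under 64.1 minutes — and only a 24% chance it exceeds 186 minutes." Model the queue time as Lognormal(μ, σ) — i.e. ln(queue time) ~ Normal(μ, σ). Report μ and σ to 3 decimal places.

μ ≈ 4.642, σ ≈ 0.826

If T ~ Lognormal(μ,σ) then ln T ~ Normal(μ,σ), so the p-quantile of ln T is μ + z_p·σ.
ln(64.1) = 4.16 and ln(186) = 5.226; z_{0.28} = -0.5828, z_{0.76} = 0.7063.
σ = (5.226 − 4.16)/(0.7063 − (-0.5828)) = 0.826.
μ = 4.16 − (-0.5828)·0.826 = 4.642.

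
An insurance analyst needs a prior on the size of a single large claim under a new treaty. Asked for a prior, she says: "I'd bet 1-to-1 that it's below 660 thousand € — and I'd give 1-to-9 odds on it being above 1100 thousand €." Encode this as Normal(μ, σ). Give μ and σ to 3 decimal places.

μ = 660.000, σ = 343.334

The p-quantile of Normal(μ,σ) is μ + z_p·σ, with z_{0.5} = 0 and z_{0.9} = 1.282.
Eliminate σ: μ = (z₂·x₁ − z₁·x₂)/(z₂ − z₁) = (1.282·660 − (0)·1100)/1.282 = 660.000.
Then σ = (x₂ − x₁)/(z₂ − z₁) = (1100 − 660)/1.282 = 343.334.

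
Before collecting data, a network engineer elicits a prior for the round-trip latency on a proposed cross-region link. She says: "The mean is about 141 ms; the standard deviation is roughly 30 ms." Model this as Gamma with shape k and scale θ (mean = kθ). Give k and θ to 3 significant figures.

k ≈ 22.1, θ ≈ 6.38

For Gamma(k, scale θ): mean = kθ, variance = kθ², so CV = 1/√k.
CV = SD/mean = 30/141 = 0.2128, hence k = 1/CV² = 22.1.
Then θ = mean/k = 141/22.1 = 6.38.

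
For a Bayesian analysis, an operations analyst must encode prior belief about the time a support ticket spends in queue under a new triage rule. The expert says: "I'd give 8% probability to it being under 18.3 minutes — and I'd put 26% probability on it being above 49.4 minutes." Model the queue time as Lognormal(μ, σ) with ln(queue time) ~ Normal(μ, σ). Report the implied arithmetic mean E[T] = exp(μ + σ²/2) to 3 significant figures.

If T ~ Lognormal(μ,σ) then ln T ~ Normal(μ,σ), so the p-quantile of ln T is μ + z_p·σ.
ln(18.3) = 2.907 and ln(49.4) = 3.9; z_{0.08} = -1.405, z_{0.74} = 0.6433.
σ = (3.9 − 2.907)/(0.6433 − (-1.405)) = 0.485.
μ = 2.907 − (-1.405)·0.485 = 3.588.
E[T] = exp(μ + σ²/2) = exp(3.588 + 0.1175) = 40.7 minutes.

E[T] ≈ 40.7 minutes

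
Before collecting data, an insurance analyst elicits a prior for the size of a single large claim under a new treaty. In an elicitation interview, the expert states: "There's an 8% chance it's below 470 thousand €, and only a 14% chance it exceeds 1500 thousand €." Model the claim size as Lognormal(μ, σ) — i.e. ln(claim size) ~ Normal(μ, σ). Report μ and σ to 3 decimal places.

μ ≈ 6.809, σ ≈ 0.467

If T ~ Lognormal(μ,σ) then ln T ~ Normal(μ,σ), so the p-quantile of ln T is μ + z_p·σ.
ln(470) = 6.153 and ln(1500) = 7.313; z_{0.08} = -1.405, z_{0.86} = 1.08.
σ = (7.313 − 6.153)/(1.08 − (-1.405)) = 0.467.
μ = 6.153 − (-1.405)·0.467 = 6.809.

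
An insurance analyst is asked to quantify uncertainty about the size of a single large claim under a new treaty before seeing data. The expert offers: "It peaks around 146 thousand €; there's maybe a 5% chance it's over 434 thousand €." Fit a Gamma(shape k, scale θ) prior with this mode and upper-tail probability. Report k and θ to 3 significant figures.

k ≈ 3.24, θ ≈ 65.3

Gamma(k,θ) with k>1 has mode (k−1)θ, so θ = 146/(k−1).
Need P(X < 434) = 0.95 with θ tied to k this way. Start at k = 2, θ = 146: P(X<434) ≈ 0.797.
Too low — raise k to concentrate. Iterating converges to k ≈ 3.24.
Then θ = 146/(3.24−1) ≈ 65.3.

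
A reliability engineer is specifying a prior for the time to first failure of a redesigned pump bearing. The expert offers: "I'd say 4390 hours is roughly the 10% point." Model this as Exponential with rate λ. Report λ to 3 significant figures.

P(T < 4390.0) = 1 − e^(−λ·4390.0) = 0.1, so λ = −ln(1−0.1)/4390.0 = −ln(0.9)/4390.0 = 2.4e-05.

λ ≈ 2.4e-05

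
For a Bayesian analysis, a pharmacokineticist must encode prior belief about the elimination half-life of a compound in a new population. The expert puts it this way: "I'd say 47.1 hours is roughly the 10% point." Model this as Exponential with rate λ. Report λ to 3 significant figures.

P(T < 47.1) = 1 − e^(−λ·47.1) = 0.1, so λ = −ln(1−0.1)/47.1 = −ln(0.9)/47.1 = 0.00224.

λ ≈ 0.00224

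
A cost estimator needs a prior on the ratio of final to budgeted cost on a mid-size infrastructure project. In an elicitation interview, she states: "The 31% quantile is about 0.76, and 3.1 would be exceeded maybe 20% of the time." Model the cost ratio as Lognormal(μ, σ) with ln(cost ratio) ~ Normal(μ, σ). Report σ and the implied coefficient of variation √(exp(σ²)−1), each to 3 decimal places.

If T ~ Lognormal(μ,σ) then ln T ~ Normal(μ,σ), so the p-quantile of ln T is μ + z_p·σ.
ln(0.76) = -0.2744 and ln(3.1) = 1.131; z_{0.31} = -0.4959, z_{0.8} = 0.8416.
σ = (1.131 − -0.2744)/(0.8416 − (-0.4959)) = 1.051.
μ = -0.2744 − (-0.4959)·1.051 = 0.247.
CV = √(exp(σ²)−1) = √(exp(1.1048)−1) = 1.421.

σ ≈ 1.051, CV ≈ 1.421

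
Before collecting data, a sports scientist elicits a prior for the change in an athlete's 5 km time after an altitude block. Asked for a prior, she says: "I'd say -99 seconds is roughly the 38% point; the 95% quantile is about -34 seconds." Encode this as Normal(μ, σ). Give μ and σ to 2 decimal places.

For Normal(μ,σ), the p-quantile is μ + z_p·σ. Here z_{0.38} = -0.3055, z_{0.95} = 1.645.
So -99 = μ − 0.3055σ and -34 = μ + 1.645σ.
Subtracting: σ = (-34 − -99)/(1.645 − (-0.3055)) = 33.33.
Then μ = -99 − (-0.3055)·33.33 = -88.82.

μ = -88.82, σ = 33.33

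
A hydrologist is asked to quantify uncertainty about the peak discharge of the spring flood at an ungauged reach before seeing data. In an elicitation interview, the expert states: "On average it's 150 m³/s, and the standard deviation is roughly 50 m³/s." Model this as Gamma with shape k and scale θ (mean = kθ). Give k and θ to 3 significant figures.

k ≈ 9, θ ≈ 16.7

For Gamma(k, scale θ): mean = kθ, variance = kθ², so CV = 1/√k.
CV = SD/mean = 50/150 = 0.3333, hence k = 1/CV² = 9.
Then θ = mean/k = 150/9 = 16.7.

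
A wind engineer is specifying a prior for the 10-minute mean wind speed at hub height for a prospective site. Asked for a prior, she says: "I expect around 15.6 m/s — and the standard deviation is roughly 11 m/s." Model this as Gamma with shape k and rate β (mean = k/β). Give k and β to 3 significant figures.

For Gamma(k, rate β): mean = k/β, variance = k/β², so CV = 1/√k.
CV = SD/mean = 11/15.6 = 0.7051, hence k = 1/CV² = 2.01.
Then β = k/mean = 2.01/15.6 = 0.129.

k ≈ 2.01, β ≈ 0.129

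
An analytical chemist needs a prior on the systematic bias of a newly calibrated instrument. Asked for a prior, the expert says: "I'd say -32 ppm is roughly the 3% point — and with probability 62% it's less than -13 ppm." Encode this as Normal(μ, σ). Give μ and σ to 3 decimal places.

μ = -15.655, σ = 8.691

For Normal(μ,σ), the p-quantile is μ + z_p·σ. Here z_{0.03} = -1.881, z_{0.62} = 0.3055.
So -32 = μ − 1.881σ and -13 = μ + 0.3055σ.
Subtracting: σ = (-13 − -32)/(0.3055 − (-1.881)) = 8.691.
Then μ = -32 − (-1.881)·8.691 = -15.655.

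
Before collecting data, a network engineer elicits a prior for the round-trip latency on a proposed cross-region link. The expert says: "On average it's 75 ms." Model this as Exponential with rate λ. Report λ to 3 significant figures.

Exponential mean = 1/λ, so λ = 1/75.0 = 0.0133.

λ ≈ 0.0133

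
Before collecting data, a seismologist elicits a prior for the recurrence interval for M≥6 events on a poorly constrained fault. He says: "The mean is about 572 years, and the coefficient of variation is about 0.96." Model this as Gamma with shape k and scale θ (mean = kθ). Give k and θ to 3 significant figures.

k ≈ 1.09, θ ≈ 527

For Gamma(k, scale θ): mean = kθ, variance = kθ², so CV = 1/√k.
CV = 0.96, hence k = 1/CV² = 1.09.
Then θ = mean/k = 572/1.09 = 527.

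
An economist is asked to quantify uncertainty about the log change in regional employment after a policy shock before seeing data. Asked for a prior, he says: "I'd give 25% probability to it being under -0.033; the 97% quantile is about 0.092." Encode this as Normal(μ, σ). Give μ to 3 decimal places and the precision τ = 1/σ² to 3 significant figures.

The p-quantile of Normal(μ,σ) is μ + z_p·σ, with z_{0.25} = -0.6745 and z_{0.97} = 1.881.
Eliminate σ: μ = (z₂·x₁ − z₁·x₂)/(z₂ − z₁) = (1.881·-0.033 − (-0.6745)·0.092)/2.555 = -0.000.
Then σ = (x₂ − x₁)/(z₂ − z₁) = (0.092 − -0.033)/2.555 = 0.049.
Precision τ = 1/σ² = 1/0.04892² = 418.

μ = -0.000, τ = 418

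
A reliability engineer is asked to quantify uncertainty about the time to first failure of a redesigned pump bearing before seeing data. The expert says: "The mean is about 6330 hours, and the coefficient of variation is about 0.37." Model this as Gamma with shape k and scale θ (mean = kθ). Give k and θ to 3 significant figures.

k ≈ 7.3, θ ≈ 867

For Gamma(k, scale θ): mean = kθ, variance = kθ², so CV = 1/√k.
CV = 0.37, hence k = 1/CV² = 7.3.
Then θ = mean/k = 6330/7.3 = 867.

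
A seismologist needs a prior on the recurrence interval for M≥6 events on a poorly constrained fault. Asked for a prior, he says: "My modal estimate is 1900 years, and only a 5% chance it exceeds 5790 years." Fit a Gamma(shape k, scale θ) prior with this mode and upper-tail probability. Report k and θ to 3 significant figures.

Gamma(k,θ) with k>1 has mode (k−1)θ, so θ = 1900/(k−1).
Need P(X < 5790) = 0.95 with θ tied to k this way. Start at k = 2, θ = 1900: P(X<5790) ≈ 0.808.
Too low — raise k to concentrate. Iterating converges to k ≈ 3.13.
Then θ = 1900/(3.13−1) ≈ 892.

k ≈ 3.13, θ ≈ 892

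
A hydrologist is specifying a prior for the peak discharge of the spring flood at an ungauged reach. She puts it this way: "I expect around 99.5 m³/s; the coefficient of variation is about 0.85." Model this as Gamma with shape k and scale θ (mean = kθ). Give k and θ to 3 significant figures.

k ≈ 1.38, θ ≈ 71.9

For Gamma(k, scale θ): mean = kθ, variance = kθ², so CV = 1/√k.
CV = 0.85, hence k = 1/CV² = 1.38.
Then θ = mean/k = 99.5/1.38 = 71.9.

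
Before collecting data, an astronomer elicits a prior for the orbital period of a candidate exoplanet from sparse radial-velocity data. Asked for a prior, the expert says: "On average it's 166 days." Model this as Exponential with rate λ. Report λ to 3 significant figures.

Exponential mean = 1/λ, so λ = 1/166.0 = 0.00602.

λ ≈ 0.00602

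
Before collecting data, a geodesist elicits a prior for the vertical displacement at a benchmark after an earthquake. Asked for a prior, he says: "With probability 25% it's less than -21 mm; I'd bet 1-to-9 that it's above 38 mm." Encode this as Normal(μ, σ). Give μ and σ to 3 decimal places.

For Normal(μ,σ), the p-quantile is μ + z_p·σ. Here z_{0.25} = -0.6745, z_{0.9} = 1.282.
So -21 = μ − 0.6745σ and 38 = μ + 1.282σ.
Subtracting: σ = (38 − -21)/(1.282 − (-0.6745)) = 30.163.
Then μ = -21 − (-0.6745)·30.163 = -0.655.

μ = -0.655, σ = 30.163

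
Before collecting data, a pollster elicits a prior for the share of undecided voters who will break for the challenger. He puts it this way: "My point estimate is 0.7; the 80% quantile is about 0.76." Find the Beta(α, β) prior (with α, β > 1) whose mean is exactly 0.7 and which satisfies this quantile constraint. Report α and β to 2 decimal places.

With mean 0.7 fixed, write α = 0.7s, β = 0.3s where s = α+β.
Need P(θ < 0.76) = 0.8 under Beta(0.7s, 0.3s). Normal approximation: (q−m)/√(m(1−m)/s) ≈ z_{0.8} = 0.842, so s ≈ 0.7·0.3·(0.842)²/(0.76−0.7)² = 41.3.
At s = 41.3: P(θ<0.76) ≈ 0.796. Adjusting to match 0.8 gives s ≈ 42.44.
So α = 0.7·42.44 ≈ 29.71, β = 0.3·42.44 ≈ 12.73.

α ≈ 29.71, β ≈ 12.73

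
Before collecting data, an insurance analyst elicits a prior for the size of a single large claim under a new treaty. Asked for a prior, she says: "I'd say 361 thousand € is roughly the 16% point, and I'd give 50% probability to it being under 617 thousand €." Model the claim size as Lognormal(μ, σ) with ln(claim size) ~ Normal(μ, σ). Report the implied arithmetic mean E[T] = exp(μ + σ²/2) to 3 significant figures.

E[T] ≈ 713 thousand €

If T ~ Lognormal(μ,σ) then ln T ~ Normal(μ,σ), so the p-quantile of ln T is μ + z_p·σ.
ln(361) = 5.889 and ln(617) = 6.425; z_{0.16} = -0.9945, z_{0.5} = 0.
σ = (6.425 − 5.889)/(0 − (-0.9945)) = 0.539.
μ = 5.889 − (-0.9945)·0.539 = 6.425.
E[T] = exp(μ + σ²/2) = exp(6.425 + 0.1452) = 713 thousand €.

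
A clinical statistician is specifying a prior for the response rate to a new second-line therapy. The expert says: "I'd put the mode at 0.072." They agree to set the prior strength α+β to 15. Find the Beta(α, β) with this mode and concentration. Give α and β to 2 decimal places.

For α,β > 1 the Beta mode is (α−1)/(α+β−2). With α+β = 15, the mode is (α−1)/13.
Set (α−1)/13 = 0.072 → α = 1 + 0.072·13 = 1.94.
β = 15 − α = 13.06.

α = 1.94, β = 13.06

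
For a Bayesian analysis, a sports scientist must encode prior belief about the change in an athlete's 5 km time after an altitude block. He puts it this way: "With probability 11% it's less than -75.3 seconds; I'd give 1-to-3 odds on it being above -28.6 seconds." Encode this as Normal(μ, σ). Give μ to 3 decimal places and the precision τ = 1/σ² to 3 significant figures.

μ = -45.169, τ = 0.00166

The p-quantile of Normal(μ,σ) is μ + z_p·σ, with z_{0.11} = -1.227 and z_{0.75} = 0.6745.
Eliminate σ: μ = (z₂·x₁ − z₁·x₂)/(z₂ − z₁) = (0.6745·-75.3 − (-1.227)·-28.6)/1.901 = -45.169.
Then σ = (x₂ − x₁)/(z₂ − z₁) = (-28.6 − -75.3)/1.901 = 24.566.
Precision τ = 1/σ² = 1/24.57² = 0.00166.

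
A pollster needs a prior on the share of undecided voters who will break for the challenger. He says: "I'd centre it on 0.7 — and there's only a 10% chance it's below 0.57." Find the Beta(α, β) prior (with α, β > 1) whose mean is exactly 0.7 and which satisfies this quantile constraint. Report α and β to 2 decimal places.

α ≈ 14.88, β ≈ 6.38

With mean 0.7 fixed, write α = 0.7s, β = 0.3s where s = α+β.
Need P(θ < 0.57) = 0.1 under Beta(0.7s, 0.3s). Normal approximation: (q−m)/√(m(1−m)/s) ≈ z_{0.1} = -1.28, so s ≈ 0.7·0.3·(-1.28)²/(0.57−0.7)² = 20.4.
At s = 20.4: P(θ<0.57) ≈ 0.104. Adjusting to match 0.1 gives s ≈ 21.25.
So α = 0.7·21.25 ≈ 14.88, β = 0.3·21.25 ≈ 6.38.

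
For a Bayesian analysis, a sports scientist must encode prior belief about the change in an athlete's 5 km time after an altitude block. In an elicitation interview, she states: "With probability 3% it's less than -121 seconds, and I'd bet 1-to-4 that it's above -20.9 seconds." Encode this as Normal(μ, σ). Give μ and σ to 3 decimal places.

μ = -51.845, σ = 36.769

For Normal(μ,σ), the p-quantile is μ + z_p·σ. Here z_{0.03} = -1.881, z_{0.8} = 0.8416.
So -121 = μ − 1.881σ and -20.9 = μ + 0.8416σ.
Subtracting: σ = (-20.9 − -121)/(0.8416 − (-1.881)) = 36.769.
Then μ = -121 − (-1.881)·36.769 = -51.845.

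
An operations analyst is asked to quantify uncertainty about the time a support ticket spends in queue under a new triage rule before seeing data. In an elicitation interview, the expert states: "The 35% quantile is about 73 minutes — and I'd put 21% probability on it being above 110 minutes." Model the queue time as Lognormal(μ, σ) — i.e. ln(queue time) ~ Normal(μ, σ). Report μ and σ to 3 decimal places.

If T ~ Lognormal(μ,σ) then ln T ~ Normal(μ,σ), so the p-quantile of ln T is μ + z_p·σ.
ln(73) = 4.29 and ln(110) = 4.7; z_{0.35} = -0.3853, z_{0.79} = 0.8064.
σ = (4.7 − 4.29)/(0.8064 − (-0.3853)) = 0.344.
μ = 4.29 − (-0.3853)·0.344 = 4.423.

μ ≈ 4.423, σ ≈ 0.344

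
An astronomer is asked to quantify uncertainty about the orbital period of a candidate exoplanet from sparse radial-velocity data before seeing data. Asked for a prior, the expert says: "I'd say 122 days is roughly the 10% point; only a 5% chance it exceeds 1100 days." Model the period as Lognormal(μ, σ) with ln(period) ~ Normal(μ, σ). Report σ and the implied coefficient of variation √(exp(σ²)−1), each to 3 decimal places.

If T ~ Lognormal(μ,σ) then ln T ~ Normal(μ,σ), so the p-quantile of ln T is μ + z_p·σ.
ln(122) = 4.804 and ln(1100) = 7.003; z_{0.1} = -1.282, z_{0.95} = 1.645.
σ = (7.003 − 4.804)/(1.645 − (-1.282)) = 0.751.
μ = 4.804 − (-1.282)·0.751 = 5.767.
CV = √(exp(σ²)−1) = √(exp(0.5647)−1) = 0.871.

σ ≈ 0.751, CV ≈ 0.871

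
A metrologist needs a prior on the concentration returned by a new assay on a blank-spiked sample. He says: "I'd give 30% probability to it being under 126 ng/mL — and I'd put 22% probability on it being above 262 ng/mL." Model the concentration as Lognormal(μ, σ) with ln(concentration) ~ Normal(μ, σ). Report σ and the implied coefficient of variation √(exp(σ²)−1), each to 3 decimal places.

If T ~ Lognormal(μ,σ) then ln T ~ Normal(μ,σ), so the p-quantile of ln T is μ + z_p·σ.
ln(126) = 4.836 and ln(262) = 5.568; z_{0.3} = -0.5244, z_{0.78} = 0.7722.
σ = (5.568 − 4.836)/(0.7722 − (-0.5244)) = 0.565.
μ = 4.836 − (-0.5244)·0.565 = 5.132.
CV = √(exp(σ²)−1) = √(exp(0.3188)−1) = 0.613.

σ ≈ 0.565, CV ≈ 0.613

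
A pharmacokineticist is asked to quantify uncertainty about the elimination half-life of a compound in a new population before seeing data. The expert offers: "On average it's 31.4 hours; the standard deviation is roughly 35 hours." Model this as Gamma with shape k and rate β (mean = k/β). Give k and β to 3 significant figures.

k ≈ 0.805, β ≈ 0.0256

For Gamma(k, rate β): mean = k/β, variance = k/β², so CV = 1/√k.
CV = SD/mean = 35/31.4 = 1.115, hence k = 1/CV² = 0.805.
Then β = k/mean = 0.805/31.4 = 0.0256.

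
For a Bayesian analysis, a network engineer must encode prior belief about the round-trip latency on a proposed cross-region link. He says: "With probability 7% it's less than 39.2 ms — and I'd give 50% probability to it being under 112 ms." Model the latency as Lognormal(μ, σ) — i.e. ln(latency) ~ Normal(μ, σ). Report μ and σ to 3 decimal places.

If T ~ Lognormal(μ,σ) then ln T ~ Normal(μ,σ), so the p-quantile of ln T is μ + z_p·σ.
ln(39.2) = 3.669 and ln(112) = 4.718; z_{0.07} = -1.476, z_{0.5} = 0.
σ = (4.718 − 3.669)/(0 − (-1.476)) = 0.711.
μ = 3.669 − (-1.476)·0.711 = 4.718.

μ ≈ 4.718, σ ≈ 0.711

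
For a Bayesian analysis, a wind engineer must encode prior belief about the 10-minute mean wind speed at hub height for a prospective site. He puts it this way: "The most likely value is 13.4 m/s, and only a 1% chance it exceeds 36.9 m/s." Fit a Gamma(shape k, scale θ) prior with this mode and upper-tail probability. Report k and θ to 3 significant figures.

Gamma(k,θ) with k>1 has mode (k−1)θ, so θ = 13.4/(k−1).
Need P(X < 36.9) = 0.99 with θ tied to k this way. Start at k = 2, θ = 13.4: P(X<36.9) ≈ 0.761.
Too low — raise k to concentrate. Iterating converges to k ≈ 5.48.
Then θ = 13.4/(5.48−1) ≈ 2.99.

k ≈ 5.48, θ ≈ 2.99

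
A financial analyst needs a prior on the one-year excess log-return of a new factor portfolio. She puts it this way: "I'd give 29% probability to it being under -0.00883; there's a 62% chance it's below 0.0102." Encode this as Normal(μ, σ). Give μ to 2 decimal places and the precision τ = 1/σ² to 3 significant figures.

For Normal(μ,σ), the p-quantile is μ + z_p·σ. Here z_{0.29} = -0.5534, z_{0.62} = 0.3055.
So -0.00883 = μ − 0.5534σ and 0.0102 = μ + 0.3055σ.
Subtracting: σ = (0.0102 − -0.00883)/(0.3055 − (-0.5534)) = 0.02.
Then μ = -0.00883 − (-0.5534)·0.02 = 0.00.
Precision τ = 1/σ² = 1/0.02216² = 2040.

μ = 0.00, τ = 2040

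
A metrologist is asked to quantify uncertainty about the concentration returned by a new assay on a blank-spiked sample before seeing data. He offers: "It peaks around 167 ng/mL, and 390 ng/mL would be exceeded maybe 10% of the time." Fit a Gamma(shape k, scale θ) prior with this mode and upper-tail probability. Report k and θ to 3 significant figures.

k ≈ 3.67, θ ≈ 62.5

Gamma(k,θ) with k>1 has mode (k−1)θ, so θ = 167/(k−1).
Need P(X < 390) = 0.9 with θ tied to k this way. Start at k = 2, θ = 167: P(X<390) ≈ 0.677.
Too low — raise k to concentrate. Iterating converges to k ≈ 3.67.
Then θ = 167/(3.67−1) ≈ 62.5.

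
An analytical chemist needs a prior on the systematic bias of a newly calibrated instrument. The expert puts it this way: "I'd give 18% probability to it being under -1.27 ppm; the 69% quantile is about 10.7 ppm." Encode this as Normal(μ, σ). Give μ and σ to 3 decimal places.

For Normal(μ,σ), the p-quantile is μ + z_p·σ. Here z_{0.18} = -0.9154, z_{0.69} = 0.4959.
So -1.27 = μ − 0.9154σ and 10.7 = μ + 0.4959σ.
Subtracting: σ = (10.7 − -1.27)/(0.4959 − (-0.9154)) = 8.482.
Then μ = -1.27 − (-0.9154)·8.482 = 6.494.

μ = 6.494, σ = 8.482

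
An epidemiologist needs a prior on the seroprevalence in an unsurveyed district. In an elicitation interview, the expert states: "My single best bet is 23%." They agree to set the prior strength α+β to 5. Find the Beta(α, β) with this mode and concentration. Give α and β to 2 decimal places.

α = 1.69, β = 3.31

For α,β > 1 the Beta mode is (α−1)/(α+β−2). With α+β = 5, the mode is (α−1)/3.
Set (α−1)/3 = 0.23 → α = 1 + 0.23·3 = 1.69.
β = 5 − α = 3.31.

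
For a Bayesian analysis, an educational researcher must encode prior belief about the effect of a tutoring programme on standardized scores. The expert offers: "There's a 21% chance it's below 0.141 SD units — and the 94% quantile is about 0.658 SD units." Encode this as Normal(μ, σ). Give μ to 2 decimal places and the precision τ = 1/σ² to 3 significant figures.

For Normal(μ,σ), the p-quantile is μ + z_p·σ. Here z_{0.21} = -0.8064, z_{0.94} = 1.555.
So 0.141 = μ − 0.8064σ and 0.658 = μ + 1.555σ.
Subtracting: σ = (0.658 − 0.141)/(1.555 − (-0.8064)) = 0.22.
Then μ = 0.141 − (-0.8064)·0.22 = 0.32.
Precision τ = 1/σ² = 1/0.219² = 20.9.

μ = 0.32, τ = 20.9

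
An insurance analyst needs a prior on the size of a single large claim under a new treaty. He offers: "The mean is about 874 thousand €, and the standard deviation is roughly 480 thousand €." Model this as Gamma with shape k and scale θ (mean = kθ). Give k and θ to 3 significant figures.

For Gamma(k, scale θ): mean = kθ, variance = kθ², so CV = 1/√k.
CV = SD/mean = 480/874 = 0.5492, hence k = 1/CV² = 3.32.
Then θ = mean/k = 874/3.32 = 264.

k ≈ 3.32, θ ≈ 264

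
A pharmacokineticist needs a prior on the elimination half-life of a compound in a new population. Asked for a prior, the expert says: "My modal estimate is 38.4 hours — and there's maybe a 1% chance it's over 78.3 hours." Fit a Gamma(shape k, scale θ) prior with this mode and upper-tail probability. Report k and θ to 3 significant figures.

k ≈ 10.6, θ ≈ 3.98

Gamma(k,θ) with k>1 has mode (k−1)θ, so θ = 38.4/(k−1).
Need P(X < 78.3) = 0.99 with θ tied to k this way. Start at k = 2, θ = 38.4: P(X<78.3) ≈ 0.604.
Too low — raise k to concentrate. Iterating converges to k ≈ 10.6.
Then θ = 38.4/(10.6−1) ≈ 3.98.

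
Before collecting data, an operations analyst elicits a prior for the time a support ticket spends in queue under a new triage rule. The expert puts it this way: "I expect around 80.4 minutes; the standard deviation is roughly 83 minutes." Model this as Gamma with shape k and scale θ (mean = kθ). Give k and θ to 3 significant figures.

k ≈ 0.938, θ ≈ 85.7

For Gamma(k, scale θ): mean = kθ, variance = kθ², so CV = 1/√k.
CV = SD/mean = 83/80.4 = 1.032, hence k = 1/CV² = 0.938.
Then θ = mean/k = 80.4/0.938 = 85.7.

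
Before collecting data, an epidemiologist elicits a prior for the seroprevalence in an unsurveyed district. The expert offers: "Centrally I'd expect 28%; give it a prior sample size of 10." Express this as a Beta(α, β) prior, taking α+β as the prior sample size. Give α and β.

α = 2.8, β = 7.2

Under the effective-sample-size interpretation, Beta(α, β) has prior mean α/(α+β) and prior sample size α+β.
So α+β = 10 and α/(α+β) = 0.28, giving α = 0.28·10 = 2.8 and β = 10 − 2.8 = 7.2.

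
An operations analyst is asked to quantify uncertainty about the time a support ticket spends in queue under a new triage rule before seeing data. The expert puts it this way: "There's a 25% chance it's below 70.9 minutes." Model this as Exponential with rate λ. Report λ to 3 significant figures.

P(T < 70.9) = 1 − e^(−λ·70.9) = 0.25, so λ = −ln(1−0.25)/70.9 = −ln(0.75)/70.9 = 0.00406.

λ ≈ 0.00406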